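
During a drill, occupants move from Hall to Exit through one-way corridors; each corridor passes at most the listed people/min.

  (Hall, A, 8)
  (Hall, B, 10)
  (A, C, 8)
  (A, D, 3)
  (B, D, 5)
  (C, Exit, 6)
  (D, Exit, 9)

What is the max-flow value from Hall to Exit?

Augment Hall→A→C→Exit: bottleneck 6, flow now 6.
Augment Hall→A→D→Exit: bottleneck 2, flow now 8.
Augment Hall→B→D→Exit: bottleneck 5, flow now 13.
No augmenting path remains; maximum flow = 13.
In the residual graph, reachable from Hall: {Hall, B}.
Min-cut edges: Hall→A (8), B→D (5); capacity 8 + 5 = 13.
This cut is saturated, so no flow can exceed 13.

13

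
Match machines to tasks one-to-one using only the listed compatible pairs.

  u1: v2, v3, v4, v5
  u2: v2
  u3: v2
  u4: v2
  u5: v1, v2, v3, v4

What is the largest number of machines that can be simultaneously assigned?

3

Unit-capacity flow: source→left, listed edges, right→sink; max matching = max flow.
Augmenting path u1→v2 (+1); matched 1.
Augmenting path u5→v1 (+1); matched 2.
Augmenting path u2→v2→u1→v3 (+1); matched 3.
No augmenting path remains; maximum matching = 3.
König certificate: {u1, u5, v2} is a vertex cover of size 3 (every listed pair touches it), so no matching can be larger.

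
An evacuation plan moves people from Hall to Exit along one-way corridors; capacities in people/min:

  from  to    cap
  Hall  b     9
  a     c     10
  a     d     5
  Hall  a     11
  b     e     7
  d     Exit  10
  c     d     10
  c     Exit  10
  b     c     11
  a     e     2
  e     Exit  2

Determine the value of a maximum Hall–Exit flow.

Augment Hall→a→c→Exit: bottleneck 10, flow now 10.
Augment Hall→a→d→Exit: bottleneck 1, flow now 11.
Augment Hall→b→e→Exit: bottleneck 2, flow now 13.
Augment Hall→b→c→d→Exit: bottleneck 7, flow now 20.
No augmenting path remains; maximum flow = 20.
In the residual graph, reachable from Hall: {Hall}.
Min-cut edges: Hall→a (11), Hall→b (9); capacity 11 + 9 = 20.
This cut is saturated, so no flow can exceed 20.

20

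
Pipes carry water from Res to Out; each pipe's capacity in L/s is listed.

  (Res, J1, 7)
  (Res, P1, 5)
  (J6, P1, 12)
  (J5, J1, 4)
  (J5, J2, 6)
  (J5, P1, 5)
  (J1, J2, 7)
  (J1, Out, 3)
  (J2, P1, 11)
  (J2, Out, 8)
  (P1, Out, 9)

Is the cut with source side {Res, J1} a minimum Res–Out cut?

Given cut capacity: 5 + 7 + 3 = 15.
Augment Res→J1→Out: bottleneck 3, flow now 3.
Augment Res→P1→Out: bottleneck 5, flow now 8.
Augment Res→J1→J2→Out: bottleneck 4, flow now 12.
No augmenting path remains; maximum flow = 12.
In the residual graph, reachable from Res: {Res}.
Min-cut edges: Res→J1 (7), Res→P1 (5); capacity 7 + 5 = 12.
Cut capacity 15 exceeds the max flow 12, so it is not minimum.

No — its capacity is 15, but the minimum cut has capacity 12.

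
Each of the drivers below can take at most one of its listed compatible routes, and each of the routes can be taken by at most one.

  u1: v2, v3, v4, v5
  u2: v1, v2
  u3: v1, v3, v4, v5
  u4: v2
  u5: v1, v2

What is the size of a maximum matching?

4

Unit-capacity flow: source→left, listed edges, right→sink; max matching = max flow.
Augmenting path u1→v2 (+1); matched 1.
Augmenting path u2→v1 (+1); matched 2.
Augmenting path u3→v3 (+1); matched 3.
Augmenting path u4→v2→u1→v4 (+1); matched 4.
No augmenting path remains; maximum matching = 4.
König certificate: {u1, u3, v1, v2} is a vertex cover of size 4 (every listed pair touches it), so no matching can be larger.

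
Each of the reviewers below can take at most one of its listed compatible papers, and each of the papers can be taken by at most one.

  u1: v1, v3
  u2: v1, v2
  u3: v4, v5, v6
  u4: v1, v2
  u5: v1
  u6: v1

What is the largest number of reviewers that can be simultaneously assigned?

Unit-capacity flow: source→left, listed edges, right→sink; max matching = max flow.
Augmenting path u1→v1 (+1); matched 1.
Augmenting path u2→v2 (+1); matched 2.
Augmenting path u3→v4 (+1); matched 3.
Augmenting path u4→v1→u1→v3 (+1); matched 4.
No augmenting path remains; maximum matching = 4.
König certificate: {u1, u3, v1, v2} is a vertex cover of size 4 (every listed pair touches it), so no matching can be larger.

4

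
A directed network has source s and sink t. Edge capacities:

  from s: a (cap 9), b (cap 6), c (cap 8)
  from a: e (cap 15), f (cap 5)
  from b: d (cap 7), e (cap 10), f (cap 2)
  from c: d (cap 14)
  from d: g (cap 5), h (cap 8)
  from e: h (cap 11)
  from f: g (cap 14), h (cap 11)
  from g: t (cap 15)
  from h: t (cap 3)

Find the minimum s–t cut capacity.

15

Augment s→a→e→h→t: bottleneck 3, flow now 3.
Augment s→a→f→g→t: bottleneck 5, flow now 8.
Augment s→b→d→g→t: bottleneck 5, flow now 13.
Augment s→b→f→g→t: bottleneck 1, flow now 14.
Augment s→c→d→b→f→g→t: bottleneck 1, flow now 15. (uses reverse residual edge)
No augmenting path remains; maximum flow = 15.
By max-flow min-cut, the minimum cut capacity equals the max flow.
In the residual graph, reachable from s: {s, a, b, c, d, e, h}.
Min-cut edges: a→f (5), b→f (2), d→g (5), h→t (3); capacity 5 + 2 + 5 + 3 = 15.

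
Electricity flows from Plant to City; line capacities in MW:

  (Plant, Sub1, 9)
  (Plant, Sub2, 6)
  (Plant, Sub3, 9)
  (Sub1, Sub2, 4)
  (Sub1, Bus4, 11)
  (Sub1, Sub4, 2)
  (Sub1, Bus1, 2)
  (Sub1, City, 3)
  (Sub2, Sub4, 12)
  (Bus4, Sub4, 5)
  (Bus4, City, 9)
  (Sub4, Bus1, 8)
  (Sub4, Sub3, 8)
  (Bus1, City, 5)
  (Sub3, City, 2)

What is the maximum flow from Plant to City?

16

Augment Plant→Sub1→City: bottleneck 3, flow now 3.
Augment Plant→Sub3→City: bottleneck 2, flow now 5.
Augment Plant→Sub1→Bus4→City: bottleneck 6, flow now 11.
Augment Plant→Sub2→Sub4→Bus1→City: bottleneck 5, flow now 16.
No augmenting path remains; maximum flow = 16.
In the residual graph, reachable from Plant: {Plant, Sub2, Sub4, Bus1, Sub3}.
Min-cut edges: Plant→Sub1 (9), Bus1→City (5), Sub3→City (2); capacity 9 + 5 + 2 = 16.
This cut is saturated, so no flow can exceed 16.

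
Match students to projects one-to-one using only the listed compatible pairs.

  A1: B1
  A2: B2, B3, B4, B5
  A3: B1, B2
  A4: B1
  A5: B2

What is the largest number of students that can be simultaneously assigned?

Unit-capacity flow: source→left, listed edges, right→sink; max matching = max flow.
Augmenting path A1→B1 (+1); matched 1.
Augmenting path A2→B2 (+1); matched 2.
Augmenting path A3→B2→A2→B3 (+1); matched 3.
No augmenting path remains; maximum matching = 3.
König certificate: {A2, B1, B2} is a vertex cover of size 3 (every listed pair touches it), so no matching can be larger.

3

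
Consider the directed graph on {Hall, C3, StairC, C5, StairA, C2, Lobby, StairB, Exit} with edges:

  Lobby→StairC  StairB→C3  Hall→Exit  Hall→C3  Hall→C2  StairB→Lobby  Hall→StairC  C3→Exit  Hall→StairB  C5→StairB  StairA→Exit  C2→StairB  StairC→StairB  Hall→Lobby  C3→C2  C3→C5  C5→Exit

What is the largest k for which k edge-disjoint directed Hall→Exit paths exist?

3

Assign every edge capacity 1; by Menger, the answer equals the max flow.
Path Hall→Exit (+1); total 1.
Path Hall→C3→Exit (+1); total 2.
Path Hall→StairB→C3→C5→Exit (+1); total 3.
No residual Hall→Exit path; max flow = 3.
Certifying cut of size 3: {Hall→C3, Hall→Exit, StairB→C3}.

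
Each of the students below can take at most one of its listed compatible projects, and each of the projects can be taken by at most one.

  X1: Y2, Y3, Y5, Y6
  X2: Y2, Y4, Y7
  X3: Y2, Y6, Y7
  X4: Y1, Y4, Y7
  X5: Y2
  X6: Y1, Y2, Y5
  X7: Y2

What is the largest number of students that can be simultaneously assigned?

Unit-capacity flow: source→left, listed edges, right→sink; max matching = max flow.
Augmenting path X1→Y2 (+1); matched 1.
Augmenting path X2→Y4 (+1); matched 2.
Augmenting path X3→Y6 (+1); matched 3.
Augmenting path X4→Y1 (+1); matched 4.
Augmenting path X6→Y5 (+1); matched 5.
Augmenting path X5→Y2→X1→Y3 (+1); matched 6.
No augmenting path remains; maximum matching = 6.
König certificate: {X1, X2, X3, X4, X6, Y2} is a vertex cover of size 6 (every listed pair touches it), so no matching can be larger.

6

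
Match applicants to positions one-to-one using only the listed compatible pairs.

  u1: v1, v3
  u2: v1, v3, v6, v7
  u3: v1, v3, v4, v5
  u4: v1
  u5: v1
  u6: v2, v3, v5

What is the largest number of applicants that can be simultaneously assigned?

5

Unit-capacity flow: source→left, listed edges, right→sink; max matching = max flow.
Augmenting path u1→v1 (+1); matched 1.
Augmenting path u2→v3 (+1); matched 2.
Augmenting path u3→v4 (+1); matched 3.
Augmenting path u6→v2 (+1); matched 4.
Augmenting path u4→v1→u1→v3→u2→v6 (+1); matched 5.
No augmenting path remains; maximum matching = 5.
König certificate: {u1, u2, u3, u6, v1} is a vertex cover of size 5 (every listed pair touches it), so no matching can be larger.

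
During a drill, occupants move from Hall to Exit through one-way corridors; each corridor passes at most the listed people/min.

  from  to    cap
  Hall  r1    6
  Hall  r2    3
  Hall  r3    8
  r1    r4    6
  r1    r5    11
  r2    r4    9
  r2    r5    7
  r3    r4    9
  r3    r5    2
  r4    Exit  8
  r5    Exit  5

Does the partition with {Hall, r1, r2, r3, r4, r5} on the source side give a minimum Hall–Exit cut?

Yes — it is a minimum cut (capacity 13).

Given cut capacity: 8 + 5 = 13.
Augment Hall→r1→r4→Exit: bottleneck 6, flow now 6.
Augment Hall→r2→r4→Exit: bottleneck 2, flow now 8.
Augment Hall→r2→r5→Exit: bottleneck 1, flow now 9.
Augment Hall→r3→r5→Exit: bottleneck 2, flow now 11.
Augment Hall→r3→r4→r1→r5→Exit: bottleneck 2, flow now 13. (uses reverse residual edge)
No augmenting path remains; maximum flow = 13.
Cut capacity 13 equals the max flow, so it is a minimum cut.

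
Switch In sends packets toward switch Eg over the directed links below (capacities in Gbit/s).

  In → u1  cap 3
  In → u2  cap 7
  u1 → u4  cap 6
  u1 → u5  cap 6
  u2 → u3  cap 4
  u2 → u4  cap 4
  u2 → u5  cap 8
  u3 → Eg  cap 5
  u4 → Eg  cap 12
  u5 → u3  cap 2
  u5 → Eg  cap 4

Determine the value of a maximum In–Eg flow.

10

Augment In→u1→u4→Eg: bottleneck 3, flow now 3.
Augment In→u2→u3→Eg: bottleneck 4, flow now 7.
Augment In→u2→u4→Eg: bottleneck 3, flow now 10.
No augmenting path remains; maximum flow = 10.
In the residual graph, reachable from In: {In}.
Min-cut edges: In→u1 (3), In→u2 (7); capacity 3 + 7 = 10.
This cut is saturated, so no flow can exceed 10.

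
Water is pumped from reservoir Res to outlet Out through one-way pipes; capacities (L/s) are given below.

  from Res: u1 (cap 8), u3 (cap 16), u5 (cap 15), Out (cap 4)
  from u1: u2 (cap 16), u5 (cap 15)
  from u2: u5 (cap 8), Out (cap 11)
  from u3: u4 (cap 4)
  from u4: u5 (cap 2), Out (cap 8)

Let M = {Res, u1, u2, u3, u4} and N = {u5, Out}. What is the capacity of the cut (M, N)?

63

Edges leaving {Res, u1, u2, u3, u4}: Res→u5 (15), Res→Out (4), u1→u5 (15), u2→u5 (8), u2→Out (11), u4→u5 (2), u4→Out (8).
Cut capacity = 15 + 4 + 15 + 8 + 11 + 2 + 8 = 63.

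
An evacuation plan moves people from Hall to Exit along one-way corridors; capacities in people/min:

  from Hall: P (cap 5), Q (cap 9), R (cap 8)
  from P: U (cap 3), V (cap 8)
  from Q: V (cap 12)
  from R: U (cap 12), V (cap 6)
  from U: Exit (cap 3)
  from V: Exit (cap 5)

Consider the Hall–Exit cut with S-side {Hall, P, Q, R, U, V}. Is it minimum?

Yes — it is a minimum cut (capacity 8).

Given cut capacity: 3 + 5 = 8.
Augment Hall→P→U→Exit: bottleneck 3, flow now 3.
Augment Hall→P→V→Exit: bottleneck 2, flow now 5.
Augment Hall→Q→V→Exit: bottleneck 3, flow now 8.
No augmenting path remains; maximum flow = 8.
Cut capacity 8 equals the max flow, so it is a minimum cut.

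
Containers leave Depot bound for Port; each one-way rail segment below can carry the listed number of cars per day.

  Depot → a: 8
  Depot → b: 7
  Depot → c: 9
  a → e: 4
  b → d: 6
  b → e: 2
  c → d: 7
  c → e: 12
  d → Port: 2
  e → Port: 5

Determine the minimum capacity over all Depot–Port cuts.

Augment Depot→a→e→Port: bottleneck 4, flow now 4.
Augment Depot→b→d→Port: bottleneck 2, flow now 6.
Augment Depot→b→e→Port: bottleneck 1, flow now 7.
No augmenting path remains; maximum flow = 7.
By max-flow min-cut, the minimum cut capacity equals the max flow.
In the residual graph, reachable from Depot: {Depot, a, b, c, d, e}.
Min-cut edges: d→Port (2), e→Port (5); capacity 2 + 5 = 7.

7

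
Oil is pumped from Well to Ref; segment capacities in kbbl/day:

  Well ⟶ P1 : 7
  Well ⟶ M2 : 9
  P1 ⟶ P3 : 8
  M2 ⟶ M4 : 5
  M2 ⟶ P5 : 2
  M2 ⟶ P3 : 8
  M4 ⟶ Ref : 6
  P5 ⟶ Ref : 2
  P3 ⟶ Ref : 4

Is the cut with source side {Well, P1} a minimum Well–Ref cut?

No — its capacity is 17, but the minimum cut has capacity 11.

Given cut capacity: 9 + 8 = 17.
Augment Well→P1→P3→Ref: bottleneck 4, flow now 4.
Augment Well→M2→M4→Ref: bottleneck 5, flow now 9.
Augment Well→M2→P5→Ref: bottleneck 2, flow now 11.
No augmenting path remains; maximum flow = 11.
In the residual graph, reachable from Well: {Well, P1, M2, P3}.
Min-cut edges: M2→M4 (5), M2→P5 (2), P3→Ref (4); capacity 5 + 2 + 4 = 11.
Cut capacity 17 exceeds the max flow 11, so it is not minimum.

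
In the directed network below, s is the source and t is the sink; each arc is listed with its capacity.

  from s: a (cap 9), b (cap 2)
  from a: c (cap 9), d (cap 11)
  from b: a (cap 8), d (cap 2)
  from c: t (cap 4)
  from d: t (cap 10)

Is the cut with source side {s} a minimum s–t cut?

Yes — it is a minimum cut (capacity 11).

Given cut capacity: 9 + 2 = 11.
Augment s→a→c→t: bottleneck 4, flow now 4.
Augment s→a→d→t: bottleneck 5, flow now 9.
Augment s→b→d→t: bottleneck 2, flow now 11.
No augmenting path remains; maximum flow = 11.
Cut capacity 11 equals the max flow, so it is a minimum cut.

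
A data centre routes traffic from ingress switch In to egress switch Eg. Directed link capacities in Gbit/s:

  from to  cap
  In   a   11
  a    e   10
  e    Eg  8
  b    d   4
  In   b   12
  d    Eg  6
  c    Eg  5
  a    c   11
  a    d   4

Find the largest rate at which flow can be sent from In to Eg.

15

Augment In→a→c→Eg: bottleneck 5, flow now 5.
Augment In→a→d→Eg: bottleneck 4, flow now 9.
Augment In→a→e→Eg: bottleneck 2, flow now 11.
Augment In→b→d→Eg: bottleneck 2, flow now 13.
Augment In→b→d→a→e→Eg: bottleneck 2, flow now 15. (uses reverse residual edge)
No augmenting path remains; maximum flow = 15.
In the residual graph, reachable from In: {In, b}.
Min-cut edges: In→a (11), b→d (4); capacity 11 + 4 = 15.
This cut is saturated, so no flow can exceed 15.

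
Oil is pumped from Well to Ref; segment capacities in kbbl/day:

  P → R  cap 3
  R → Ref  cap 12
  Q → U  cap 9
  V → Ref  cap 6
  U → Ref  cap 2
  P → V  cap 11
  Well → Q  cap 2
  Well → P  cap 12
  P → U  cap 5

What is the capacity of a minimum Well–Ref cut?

11

Augment Well→P→R→Ref: bottleneck 3, flow now 3.
Augment Well→P→U→Ref: bottleneck 2, flow now 5.
Augment Well→P→V→Ref: bottleneck 6, flow now 11.
No augmenting path remains; maximum flow = 11.
By max-flow min-cut, the minimum cut capacity equals the max flow.
In the residual graph, reachable from Well: {Well, P, Q, U, V}.
Min-cut edges: P→R (3), U→Ref (2), V→Ref (6); capacity 3 + 2 + 6 = 11.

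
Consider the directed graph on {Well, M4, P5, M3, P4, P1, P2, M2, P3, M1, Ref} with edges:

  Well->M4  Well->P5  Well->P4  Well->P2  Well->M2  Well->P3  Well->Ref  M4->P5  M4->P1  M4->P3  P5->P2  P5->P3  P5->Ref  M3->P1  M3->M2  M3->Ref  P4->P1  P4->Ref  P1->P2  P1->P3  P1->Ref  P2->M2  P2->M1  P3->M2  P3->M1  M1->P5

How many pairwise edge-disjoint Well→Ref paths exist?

4

Assign every edge capacity 1; by Menger, the answer equals the max flow.
Path Well→Ref (+1); total 1.
Path Well→P5→Ref (+1); total 2.
Path Well→P4→Ref (+1); total 3.
Path Well→M4→P1→Ref (+1); total 4.
No residual Well→Ref path; max flow = 4.
Certifying cut of size 4: {P5→Ref, Well→M4, Well→P4, Well→Ref}.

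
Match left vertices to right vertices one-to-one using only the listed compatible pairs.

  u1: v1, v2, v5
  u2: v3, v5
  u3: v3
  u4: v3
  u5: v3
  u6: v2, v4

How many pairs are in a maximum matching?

4

Unit-capacity flow: source→left, listed edges, right→sink; max matching = max flow.
Augmenting path u1→v1 (+1); matched 1.
Augmenting path u2→v3 (+1); matched 2.
Augmenting path u6→v2 (+1); matched 3.
Augmenting path u3→v3→u2→v5 (+1); matched 4.
No augmenting path remains; maximum matching = 4.
König certificate: {u1, u2, u6, v3} is a vertex cover of size 4 (every listed pair touches it), so no matching can be larger.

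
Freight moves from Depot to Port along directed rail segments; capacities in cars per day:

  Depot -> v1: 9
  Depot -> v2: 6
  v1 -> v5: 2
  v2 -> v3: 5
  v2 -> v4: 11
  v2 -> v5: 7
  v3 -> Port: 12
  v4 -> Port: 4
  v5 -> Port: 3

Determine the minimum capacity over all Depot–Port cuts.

Augment Depot→v1→v5→Port: bottleneck 2, flow now 2.
Augment Depot→v2→v3→Port: bottleneck 5, flow now 7.
Augment Depot→v2→v4→Port: bottleneck 1, flow now 8.
No augmenting path remains; maximum flow = 8.
By max-flow min-cut, the minimum cut capacity equals the max flow.
In the residual graph, reachable from Depot: {Depot, v1}.
Min-cut edges: Depot→v2 (6), v1→v5 (2); capacity 6 + 2 = 8.

8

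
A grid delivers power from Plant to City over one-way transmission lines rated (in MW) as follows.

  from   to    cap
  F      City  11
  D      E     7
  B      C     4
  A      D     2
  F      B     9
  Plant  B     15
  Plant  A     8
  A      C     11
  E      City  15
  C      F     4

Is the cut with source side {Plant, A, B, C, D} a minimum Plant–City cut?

Given cut capacity: 4 + 7 = 11.
Augment Plant→A→C→F→City: bottleneck 4, flow now 4.
Augment Plant→A→D→E→City: bottleneck 2, flow now 6.
No augmenting path remains; maximum flow = 6.
In the residual graph, reachable from Plant: {Plant, A, B, C}.
Min-cut edges: A→D (2), C→F (4); capacity 2 + 4 = 6.
Cut capacity 11 exceeds the max flow 6, so it is not minimum.

No — its capacity is 11, but the minimum cut has capacity 6.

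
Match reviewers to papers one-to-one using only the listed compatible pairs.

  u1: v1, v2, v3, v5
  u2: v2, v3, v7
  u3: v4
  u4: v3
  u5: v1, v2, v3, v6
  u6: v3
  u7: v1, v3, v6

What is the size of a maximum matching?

6

Unit-capacity flow: source→left, listed edges, right→sink; max matching = max flow.
Augmenting path u1→v1 (+1); matched 1.
Augmenting path u2→v2 (+1); matched 2.
Augmenting path u3→v4 (+1); matched 3.
Augmenting path u4→v3 (+1); matched 4.
Augmenting path u5→v6 (+1); matched 5.
Augmenting path u7→v1→u1→v5 (+1); matched 6.
No augmenting path remains; maximum matching = 6.
König certificate: {u1, u2, u3, u5, u7, v3} is a vertex cover of size 6 (every listed pair touches it), so no matching can be larger.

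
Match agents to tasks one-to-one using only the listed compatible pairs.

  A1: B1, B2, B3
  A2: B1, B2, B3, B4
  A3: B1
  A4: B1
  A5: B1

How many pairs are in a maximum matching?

Unit-capacity flow: source→left, listed edges, right→sink; max matching = max flow.
Augmenting path A1→B1 (+1); matched 1.
Augmenting path A2→B2 (+1); matched 2.
Augmenting path A3→B1→A1→B3 (+1); matched 3.
No augmenting path remains; maximum matching = 3.
König certificate: {A1, A2, B1} is a vertex cover of size 3 (every listed pair touches it), so no matching can be larger.

3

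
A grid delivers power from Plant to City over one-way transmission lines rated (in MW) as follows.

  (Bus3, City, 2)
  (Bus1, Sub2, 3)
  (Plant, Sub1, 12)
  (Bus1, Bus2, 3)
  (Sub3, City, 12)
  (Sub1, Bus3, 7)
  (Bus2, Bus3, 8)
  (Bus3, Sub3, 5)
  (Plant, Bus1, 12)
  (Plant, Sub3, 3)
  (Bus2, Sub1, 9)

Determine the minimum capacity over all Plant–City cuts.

10

Augment Plant→Sub3→City: bottleneck 3, flow now 3.
Augment Plant→Sub1→Bus3→City: bottleneck 2, flow now 5.
Augment Plant→Sub1→Bus3→Sub3→City: bottleneck 5, flow now 10.
No augmenting path remains; maximum flow = 10.
By max-flow min-cut, the minimum cut capacity equals the max flow.
In the residual graph, reachable from Plant: {Plant, Bus1, Bus2, Sub2, Sub1, Bus3}.
Min-cut edges: Plant→Sub3 (3), Bus3→Sub3 (5), Bus3→City (2); capacity 3 + 5 + 2 = 10.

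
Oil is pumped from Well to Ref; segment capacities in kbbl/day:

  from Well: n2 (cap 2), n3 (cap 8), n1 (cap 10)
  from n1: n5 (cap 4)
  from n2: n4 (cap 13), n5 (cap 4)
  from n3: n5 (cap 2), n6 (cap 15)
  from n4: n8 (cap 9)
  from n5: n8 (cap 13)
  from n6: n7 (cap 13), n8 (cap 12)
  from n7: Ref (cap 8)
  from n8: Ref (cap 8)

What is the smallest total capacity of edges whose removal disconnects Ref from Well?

14

Augment Well→n1→n5→n8→Ref: bottleneck 4, flow now 4.
Augment Well→n2→n4→n8→Ref: bottleneck 2, flow now 6.
Augment Well→n3→n5→n8→Ref: bottleneck 2, flow now 8.
Augment Well→n3→n6→n7→Ref: bottleneck 6, flow now 14.
No augmenting path remains; maximum flow = 14.
By max-flow min-cut, the minimum cut capacity equals the max flow.
In the residual graph, reachable from Well: {Well, n1}.
Min-cut edges: Well→n2 (2), Well→n3 (8), n1→n5 (4); capacity 2 + 8 + 4 = 14.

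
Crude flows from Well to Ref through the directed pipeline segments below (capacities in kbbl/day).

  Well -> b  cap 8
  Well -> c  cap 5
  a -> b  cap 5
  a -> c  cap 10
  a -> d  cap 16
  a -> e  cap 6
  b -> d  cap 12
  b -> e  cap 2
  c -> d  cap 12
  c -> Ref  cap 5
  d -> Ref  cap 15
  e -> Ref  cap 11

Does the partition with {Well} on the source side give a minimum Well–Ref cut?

Yes — it is a minimum cut (capacity 13).

Given cut capacity: 8 + 5 = 13.
Augment Well→c→Ref: bottleneck 5, flow now 5.
Augment Well→b→d→Ref: bottleneck 8, flow now 13.
No augmenting path remains; maximum flow = 13.
Cut capacity 13 equals the max flow, so it is a minimum cut.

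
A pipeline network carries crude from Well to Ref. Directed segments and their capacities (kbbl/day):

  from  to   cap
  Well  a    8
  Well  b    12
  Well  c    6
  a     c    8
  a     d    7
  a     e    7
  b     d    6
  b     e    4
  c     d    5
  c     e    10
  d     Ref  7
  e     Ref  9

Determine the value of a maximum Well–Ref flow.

16

Augment Well→a→d→Ref: bottleneck 7, flow now 7.
Augment Well→a→e→Ref: bottleneck 1, flow now 8.
Augment Well→b→e→Ref: bottleneck 4, flow now 12.
Augment Well→c→e→Ref: bottleneck 4, flow now 16.
No augmenting path remains; maximum flow = 16.
In the residual graph, reachable from Well: {Well, a, b, c, d, e}.
Min-cut edges: d→Ref (7), e→Ref (9); capacity 7 + 9 = 16.
This cut is saturated, so no flow can exceed 16.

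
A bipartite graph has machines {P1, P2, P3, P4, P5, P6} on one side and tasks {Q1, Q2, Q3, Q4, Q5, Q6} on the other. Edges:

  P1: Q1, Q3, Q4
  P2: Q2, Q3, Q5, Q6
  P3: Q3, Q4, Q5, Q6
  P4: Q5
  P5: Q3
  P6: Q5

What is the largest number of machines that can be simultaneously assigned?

Unit-capacity flow: source→left, listed edges, right→sink; max matching = max flow.
Augmenting path P1→Q1 (+1); matched 1.
Augmenting path P2→Q2 (+1); matched 2.
Augmenting path P3→Q3 (+1); matched 3.
Augmenting path P4→Q5 (+1); matched 4.
Augmenting path P5→Q3→P3→Q4 (+1); matched 5.
No augmenting path remains; maximum matching = 5.
König certificate: {P1, P2, P3, P5, Q5} is a vertex cover of size 5 (every listed pair touches it), so no matching can be larger.

5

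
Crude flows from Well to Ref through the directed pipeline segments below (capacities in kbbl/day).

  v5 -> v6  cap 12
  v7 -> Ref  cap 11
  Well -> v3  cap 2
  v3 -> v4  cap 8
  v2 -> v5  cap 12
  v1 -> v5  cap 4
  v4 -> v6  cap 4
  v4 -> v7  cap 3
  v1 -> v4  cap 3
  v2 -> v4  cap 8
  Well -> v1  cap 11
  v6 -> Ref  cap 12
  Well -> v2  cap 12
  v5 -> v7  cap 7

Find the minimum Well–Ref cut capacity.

Augment Well→v1→v4→v6→Ref: bottleneck 3, flow now 3.
Augment Well→v1→v5→v6→Ref: bottleneck 4, flow now 7.
Augment Well→v2→v4→v6→Ref: bottleneck 1, flow now 8.
Augment Well→v2→v4→v7→Ref: bottleneck 3, flow now 11.
Augment Well→v2→v5→v6→Ref: bottleneck 4, flow now 15.
Augment Well→v2→v5→v7→Ref: bottleneck 4, flow now 19.
Augment Well→v3→v4→v2→v5→v7→Ref: bottleneck 2, flow now 21. (uses reverse residual edge)
No augmenting path remains; maximum flow = 21.
By max-flow min-cut, the minimum cut capacity equals the max flow.
In the residual graph, reachable from Well: {Well, v1}.
Min-cut edges: Well→v2 (12), Well→v3 (2), v1→v4 (3), v1→v5 (4); capacity 12 + 2 + 3 + 4 = 21.

21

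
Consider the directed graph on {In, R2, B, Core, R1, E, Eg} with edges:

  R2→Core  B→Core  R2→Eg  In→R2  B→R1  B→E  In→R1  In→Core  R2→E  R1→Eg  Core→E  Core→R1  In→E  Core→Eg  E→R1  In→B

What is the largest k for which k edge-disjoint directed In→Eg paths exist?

3

Assign every edge capacity 1; by Menger, the answer equals the max flow.
Path In→R2→Eg (+1); total 1.
Path In→Core→Eg (+1); total 2.
Path In→R1→Eg (+1); total 3.
No residual In→Eg path; max flow = 3.
Certifying cut of size 3: {Core→Eg, In→R2, R1→Eg}.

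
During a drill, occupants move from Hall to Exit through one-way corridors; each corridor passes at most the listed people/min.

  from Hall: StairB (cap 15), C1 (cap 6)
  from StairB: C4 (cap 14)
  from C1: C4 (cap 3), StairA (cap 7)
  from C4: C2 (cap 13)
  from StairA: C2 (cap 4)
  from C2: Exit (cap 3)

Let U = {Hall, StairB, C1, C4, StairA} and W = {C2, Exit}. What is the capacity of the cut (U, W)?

Edges leaving {Hall, StairB, C1, C4, StairA}: C4→C2 (13), StairA→C2 (4).
Cut capacity = 13 + 4 = 17.

17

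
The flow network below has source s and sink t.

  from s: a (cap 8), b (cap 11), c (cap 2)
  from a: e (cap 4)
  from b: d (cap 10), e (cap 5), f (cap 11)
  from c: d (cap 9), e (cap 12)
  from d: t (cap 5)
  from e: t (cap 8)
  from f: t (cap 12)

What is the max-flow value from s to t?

17

Augment s→a→e→t: bottleneck 4, flow now 4.
Augment s→b→d→t: bottleneck 5, flow now 9.
Augment s→b→e→t: bottleneck 4, flow now 13.
Augment s→b→f→t: bottleneck 2, flow now 15.
Augment s→c→d→b→f→t: bottleneck 2, flow now 17. (uses reverse residual edge)
No augmenting path remains; maximum flow = 17.
In the residual graph, reachable from s: {s, a}.
Min-cut edges: s→b (11), s→c (2), a→e (4); capacity 11 + 2 + 4 = 17.
This cut is saturated, so no flow can exceed 17.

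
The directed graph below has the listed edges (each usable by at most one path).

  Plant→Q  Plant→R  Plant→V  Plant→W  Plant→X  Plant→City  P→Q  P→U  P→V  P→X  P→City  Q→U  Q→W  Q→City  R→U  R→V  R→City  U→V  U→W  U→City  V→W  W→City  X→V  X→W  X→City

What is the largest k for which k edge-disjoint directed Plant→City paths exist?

5

Assign every edge capacity 1; by Menger, the answer equals the max flow.
Path Plant→City (+1); total 1.
Path Plant→Q→City (+1); total 2.
Path Plant→R→City (+1); total 3.
Path Plant→W→City (+1); total 4.
Path Plant→X→City (+1); total 5.
No residual Plant→City path; max flow = 5.
Certifying cut of size 5: {Plant→City, Plant→Q, Plant→R, Plant→X, W→City}.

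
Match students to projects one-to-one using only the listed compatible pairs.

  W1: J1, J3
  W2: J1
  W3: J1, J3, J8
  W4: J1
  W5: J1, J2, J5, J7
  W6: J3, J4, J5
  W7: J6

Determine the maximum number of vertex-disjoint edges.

Unit-capacity flow: source→left, listed edges, right→sink; max matching = max flow.
Augmenting path W1→J1 (+1); matched 1.
Augmenting path W3→J3 (+1); matched 2.
Augmenting path W5→J2 (+1); matched 3.
Augmenting path W6→J4 (+1); matched 4.
Augmenting path W7→J6 (+1); matched 5.
Augmenting path W2→J1→W1→J3→W3→J8 (+1); matched 6.
No augmenting path remains; maximum matching = 6.
König certificate: {W1, W3, W5, W6, W7, J1} is a vertex cover of size 6 (every listed pair touches it), so no matching can be larger.

6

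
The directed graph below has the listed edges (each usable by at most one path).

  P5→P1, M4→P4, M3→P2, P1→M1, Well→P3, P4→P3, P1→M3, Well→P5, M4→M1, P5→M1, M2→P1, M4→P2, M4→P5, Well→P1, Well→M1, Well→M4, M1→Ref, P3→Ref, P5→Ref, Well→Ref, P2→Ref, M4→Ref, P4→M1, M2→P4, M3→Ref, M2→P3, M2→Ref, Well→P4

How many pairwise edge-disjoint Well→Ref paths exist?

6

Assign every edge capacity 1; by Menger, the answer equals the max flow.
Path Well→Ref (+1); total 1.
Path Well→P5→Ref (+1); total 2.
Path Well→M4→Ref (+1); total 3.
Path Well→M1→Ref (+1); total 4.
Path Well→P3→Ref (+1); total 5.
Path Well→P1→M3→Ref (+1); total 6.
No residual Well→Ref path; max flow = 6.
Certifying cut of size 6: {M1→Ref, P3→Ref, Well→M4, Well→P1, Well→P5, Well→Ref}.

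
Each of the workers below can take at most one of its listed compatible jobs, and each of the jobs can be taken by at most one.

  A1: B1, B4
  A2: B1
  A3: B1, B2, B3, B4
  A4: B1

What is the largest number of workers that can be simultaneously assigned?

Unit-capacity flow: source→left, listed edges, right→sink; max matching = max flow.
Augmenting path A1→B1 (+1); matched 1.
Augmenting path A3→B2 (+1); matched 2.
Augmenting path A2→B1→A1→B4 (+1); matched 3.
No augmenting path remains; maximum matching = 3.
König certificate: {A1, A3, B1} is a vertex cover of size 3 (every listed pair touches it), so no matching can be larger.

3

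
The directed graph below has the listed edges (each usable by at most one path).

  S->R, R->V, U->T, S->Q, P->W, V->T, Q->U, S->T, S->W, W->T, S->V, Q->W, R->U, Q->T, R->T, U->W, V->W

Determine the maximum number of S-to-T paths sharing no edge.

5

Assign every edge capacity 1; by Menger, the answer equals the max flow.
Path S→T (+1); total 1.
Path S→Q→T (+1); total 2.
Path S→R→T (+1); total 3.
Path S→V→T (+1); total 4.
Path S→W→T (+1); total 5.
No residual S→T path; max flow = 5.
Certifying cut of size 5: {S→Q, S→R, S→T, S→V, S→W}.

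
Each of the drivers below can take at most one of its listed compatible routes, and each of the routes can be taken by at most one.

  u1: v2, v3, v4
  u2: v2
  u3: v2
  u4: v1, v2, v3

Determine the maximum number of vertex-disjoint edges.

3

Unit-capacity flow: source→left, listed edges, right→sink; max matching = max flow.
Augmenting path u1→v2 (+1); matched 1.
Augmenting path u4→v1 (+1); matched 2.
Augmenting path u2→v2→u1→v3 (+1); matched 3.
No augmenting path remains; maximum matching = 3.
König certificate: {u1, u4, v2} is a vertex cover of size 3 (every listed pair touches it), so no matching can be larger.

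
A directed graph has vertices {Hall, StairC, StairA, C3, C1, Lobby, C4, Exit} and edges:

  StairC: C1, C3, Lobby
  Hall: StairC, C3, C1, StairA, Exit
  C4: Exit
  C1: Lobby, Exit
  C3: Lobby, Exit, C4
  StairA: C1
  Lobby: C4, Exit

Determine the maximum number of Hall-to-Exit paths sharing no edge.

Assign every edge capacity 1; by Menger, the answer equals the max flow.
Path Hall→Exit (+1); total 1.
Path Hall→C3→Exit (+1); total 2.
Path Hall→C1→Exit (+1); total 3.
Path Hall→StairC→Lobby→Exit (+1); total 4.
Path Hall→StairA→C1→Lobby→C4→Exit (+1); total 5.
No residual Hall→Exit path; max flow = 5.
Certifying cut of size 5: {Hall→C1, Hall→C3, Hall→Exit, Hall→StairA, Hall→StairC}.

5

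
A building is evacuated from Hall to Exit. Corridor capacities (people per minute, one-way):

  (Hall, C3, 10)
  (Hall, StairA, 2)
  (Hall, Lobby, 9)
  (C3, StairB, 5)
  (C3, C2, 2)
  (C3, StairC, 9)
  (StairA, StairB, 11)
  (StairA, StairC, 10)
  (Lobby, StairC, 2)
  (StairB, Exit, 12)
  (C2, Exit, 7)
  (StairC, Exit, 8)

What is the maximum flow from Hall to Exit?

14

Augment Hall→C3→StairB→Exit: bottleneck 5, flow now 5.
Augment Hall→C3→C2→Exit: bottleneck 2, flow now 7.
Augment Hall→C3→StairC→Exit: bottleneck 3, flow now 10.
Augment Hall→StairA→StairB→Exit: bottleneck 2, flow now 12.
Augment Hall→Lobby→StairC→Exit: bottleneck 2, flow now 14.
No augmenting path remains; maximum flow = 14.
In the residual graph, reachable from Hall: {Hall, Lobby}.
Min-cut edges: Hall→C3 (10), Hall→StairA (2), Lobby→StairC (2); capacity 10 + 2 + 2 = 14.
This cut is saturated, so no flow can exceed 14.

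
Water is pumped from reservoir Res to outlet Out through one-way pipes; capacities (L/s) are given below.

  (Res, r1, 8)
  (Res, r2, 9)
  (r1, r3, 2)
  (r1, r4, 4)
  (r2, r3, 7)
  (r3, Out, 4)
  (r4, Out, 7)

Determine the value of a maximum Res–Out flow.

8

Augment Res→r1→r3→Out: bottleneck 2, flow now 2.
Augment Res→r1→r4→Out: bottleneck 4, flow now 6.
Augment Res→r2→r3→Out: bottleneck 2, flow now 8.
No augmenting path remains; maximum flow = 8.
In the residual graph, reachable from Res: {Res, r1, r2, r3}.
Min-cut edges: r1→r4 (4), r3→Out (4); capacity 4 + 4 = 8.
This cut is saturated, so no flow can exceed 8.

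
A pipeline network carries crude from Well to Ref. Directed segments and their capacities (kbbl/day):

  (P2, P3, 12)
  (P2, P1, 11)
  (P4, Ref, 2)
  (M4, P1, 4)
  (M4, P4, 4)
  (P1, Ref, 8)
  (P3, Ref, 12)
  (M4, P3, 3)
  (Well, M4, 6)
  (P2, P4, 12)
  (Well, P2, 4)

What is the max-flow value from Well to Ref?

10

Augment Well→P2→P3→Ref: bottleneck 4, flow now 4.
Augment Well→M4→P3→Ref: bottleneck 3, flow now 7.
Augment Well→M4→P4→Ref: bottleneck 2, flow now 9.
Augment Well→M4→P1→Ref: bottleneck 1, flow now 10.
No augmenting path remains; maximum flow = 10.
In the residual graph, reachable from Well: {Well}.
Min-cut edges: Well→P2 (4), Well→M4 (6); capacity 4 + 6 = 10.
This cut is saturated, so no flow can exceed 10.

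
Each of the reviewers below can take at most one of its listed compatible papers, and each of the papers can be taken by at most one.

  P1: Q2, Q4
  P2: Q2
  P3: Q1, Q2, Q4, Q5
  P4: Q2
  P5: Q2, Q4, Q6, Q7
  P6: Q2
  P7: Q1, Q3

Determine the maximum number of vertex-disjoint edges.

Unit-capacity flow: source→left, listed edges, right→sink; max matching = max flow.
Augmenting path P1→Q2 (+1); matched 1.
Augmenting path P3→Q1 (+1); matched 2.
Augmenting path P5→Q4 (+1); matched 3.
Augmenting path P7→Q3 (+1); matched 4.
Augmenting path P2→Q2→P1→Q4→P5→Q6 (+1); matched 5.
No augmenting path remains; maximum matching = 5.
König certificate: {P1, P3, P5, P7, Q2} is a vertex cover of size 5 (every listed pair touches it), so no matching can be larger.

5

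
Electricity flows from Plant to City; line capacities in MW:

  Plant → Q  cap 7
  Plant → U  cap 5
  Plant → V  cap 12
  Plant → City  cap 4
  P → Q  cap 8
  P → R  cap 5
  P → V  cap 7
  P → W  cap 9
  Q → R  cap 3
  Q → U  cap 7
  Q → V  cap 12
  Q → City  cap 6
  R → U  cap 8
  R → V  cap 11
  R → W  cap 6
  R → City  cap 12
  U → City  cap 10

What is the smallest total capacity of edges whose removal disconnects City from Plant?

Augment Plant→City: bottleneck 4, flow now 4.
Augment Plant→Q→City: bottleneck 6, flow now 10.
Augment Plant→U→City: bottleneck 5, flow now 15.
Augment Plant→Q→R→City: bottleneck 1, flow now 16.
No augmenting path remains; maximum flow = 16.
By max-flow min-cut, the minimum cut capacity equals the max flow.
In the residual graph, reachable from Plant: {Plant, V}.
Min-cut edges: Plant→Q (7), Plant→U (5), Plant→City (4); capacity 7 + 5 + 4 = 16.

16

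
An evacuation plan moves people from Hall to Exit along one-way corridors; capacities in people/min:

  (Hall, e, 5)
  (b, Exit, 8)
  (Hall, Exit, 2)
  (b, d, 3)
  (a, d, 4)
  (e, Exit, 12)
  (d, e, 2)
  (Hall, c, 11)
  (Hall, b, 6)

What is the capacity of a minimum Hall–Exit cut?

Augment Hall→Exit: bottleneck 2, flow now 2.
Augment Hall→b→Exit: bottleneck 6, flow now 8.
Augment Hall→e→Exit: bottleneck 5, flow now 13.
No augmenting path remains; maximum flow = 13.
By max-flow min-cut, the minimum cut capacity equals the max flow.
In the residual graph, reachable from Hall: {Hall, c}.
Min-cut edges: Hall→b (6), Hall→e (5), Hall→Exit (2); capacity 6 + 5 + 2 = 13.

13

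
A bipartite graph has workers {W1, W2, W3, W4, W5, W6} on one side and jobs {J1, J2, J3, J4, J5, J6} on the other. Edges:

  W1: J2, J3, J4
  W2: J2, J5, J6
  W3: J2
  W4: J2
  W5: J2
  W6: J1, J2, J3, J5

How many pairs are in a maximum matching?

Unit-capacity flow: source→left, listed edges, right→sink; max matching = max flow.
Augmenting path W1→J2 (+1); matched 1.
Augmenting path W2→J5 (+1); matched 2.
Augmenting path W6→J1 (+1); matched 3.
Augmenting path W3→J2→W1→J3 (+1); matched 4.
No augmenting path remains; maximum matching = 4.
König certificate: {W1, W2, W6, J2} is a vertex cover of size 4 (every listed pair touches it), so no matching can be larger.

4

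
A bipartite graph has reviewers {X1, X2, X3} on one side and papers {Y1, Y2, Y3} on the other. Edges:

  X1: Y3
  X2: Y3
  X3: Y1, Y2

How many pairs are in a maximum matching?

Unit-capacity flow: source→left, listed edges, right→sink; max matching = max flow.
Augmenting path X1→Y3 (+1); matched 1.
Augmenting path X3→Y1 (+1); matched 2.
No augmenting path remains; maximum matching = 2.
König certificate: {X3, Y3} is a vertex cover of size 2 (every listed pair touches it), so no matching can be larger.

2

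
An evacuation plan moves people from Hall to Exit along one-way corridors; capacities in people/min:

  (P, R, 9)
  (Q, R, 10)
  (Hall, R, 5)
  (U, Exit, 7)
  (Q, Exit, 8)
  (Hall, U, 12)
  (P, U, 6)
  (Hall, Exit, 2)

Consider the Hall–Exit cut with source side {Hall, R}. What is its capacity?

Edges leaving {Hall, R}: Hall→U (12), Hall→Exit (2).
Cut capacity = 12 + 2 = 14.

14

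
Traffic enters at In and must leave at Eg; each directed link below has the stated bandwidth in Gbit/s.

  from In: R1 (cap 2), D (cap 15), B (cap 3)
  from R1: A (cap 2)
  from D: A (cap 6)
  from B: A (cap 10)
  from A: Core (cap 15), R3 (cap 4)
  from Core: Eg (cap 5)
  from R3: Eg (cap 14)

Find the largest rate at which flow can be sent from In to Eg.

Augment In→R1→A→Core→Eg: bottleneck 2, flow now 2.
Augment In→D→A→Core→Eg: bottleneck 3, flow now 5.
Augment In→D→A→R3→Eg: bottleneck 3, flow now 8.
Augment In→B→A→R3→Eg: bottleneck 1, flow now 9.
No augmenting path remains; maximum flow = 9.
In the residual graph, reachable from In: {In, R1, D, B, A, Core}.
Min-cut edges: A→R3 (4), Core→Eg (5); capacity 4 + 5 = 9.
This cut is saturated, so no flow can exceed 9.

9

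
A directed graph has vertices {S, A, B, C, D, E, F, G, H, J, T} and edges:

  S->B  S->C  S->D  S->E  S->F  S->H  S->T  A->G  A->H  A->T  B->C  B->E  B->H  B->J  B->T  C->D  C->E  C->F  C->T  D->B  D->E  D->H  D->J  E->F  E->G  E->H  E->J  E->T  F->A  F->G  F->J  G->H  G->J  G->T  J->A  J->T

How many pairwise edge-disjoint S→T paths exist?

6

Assign every edge capacity 1; by Menger, the answer equals the max flow.
Path S→T (+1); total 1.
Path S→B→T (+1); total 2.
Path S→C→T (+1); total 3.
Path S→E→T (+1); total 4.
Path S→D→J→T (+1); total 5.
Path S→F→A→T (+1); total 6.
No residual S→T path; max flow = 6.
Certifying cut of size 6: {S→B, S→C, S→D, S→E, S→F, S→T}.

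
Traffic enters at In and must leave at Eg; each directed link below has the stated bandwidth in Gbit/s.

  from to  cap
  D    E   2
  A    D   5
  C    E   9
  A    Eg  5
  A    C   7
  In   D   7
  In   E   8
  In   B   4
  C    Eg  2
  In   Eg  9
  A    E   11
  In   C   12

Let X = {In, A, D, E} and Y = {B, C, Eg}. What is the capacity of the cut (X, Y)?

Edges leaving {In, A, D, E}: In→B (4), In→C (12), In→Eg (9), A→C (7), A→Eg (5).
Cut capacity = 4 + 12 + 9 + 7 + 5 = 37.

37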